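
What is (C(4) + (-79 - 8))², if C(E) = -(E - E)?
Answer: 7569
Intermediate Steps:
C(E) = 0 (C(E) = -1*0 = 0)
(C(4) + (-79 - 8))² = (0 + (-79 - 8))² = (0 - 87)² = (-87)² = 7569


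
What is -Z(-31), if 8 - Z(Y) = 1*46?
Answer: 38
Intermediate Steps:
Z(Y) = -38 (Z(Y) = 8 - 46 = -38)
-Z(-31) = -1*(-38) = 38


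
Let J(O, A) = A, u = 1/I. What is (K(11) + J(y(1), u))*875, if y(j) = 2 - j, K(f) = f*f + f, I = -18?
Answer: 2078125/18 ≈ 1.1545e+5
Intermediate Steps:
u = -1/18 (u = 1/(-18) = -1/18 ≈ -0.055556)
K(f) = f + f² (K(f) = f² + f = f + f²)
(K(11) + J(y(1), u))*875 = (11*(1 + 11) - 1/18)*875 = (11*12 - 1/18)*875 = (132 - 1/18)*875 = (2375/18)*875 = 2078125/18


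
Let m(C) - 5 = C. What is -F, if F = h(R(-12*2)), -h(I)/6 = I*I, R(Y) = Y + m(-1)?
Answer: 2400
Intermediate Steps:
m(C) = 5 + C
R(Y) = 4 + Y (R(Y) = Y + (5 - 1) = Y + 4 = 4 + Y)
h(I) = -6*I² (h(I) = -6*I*I = -6*I²)
F = -2400 (F = -6*(4 - 12*2)² = -6*(4 - 24)² = -6*(-20)² = -6*400 = -2400)
-F = -1*(-2400) = 2400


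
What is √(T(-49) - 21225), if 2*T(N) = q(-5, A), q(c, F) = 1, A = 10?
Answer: I*√84898/2 ≈ 145.69*I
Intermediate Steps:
T(N) = ½ (T(N) = (½)*1 = ½)
√(T(-49) - 21225) = √(½ - 21225) = √(-42449/2) = I*√84898/2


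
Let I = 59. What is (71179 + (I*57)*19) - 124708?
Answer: 10368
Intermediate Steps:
(71179 + (I*57)*19) - 124708 = (71179 + (59*57)*19) - 124708 = (71179 + 3363*19) - 124708 = (71179 + 63897) - 124708 = 135076 - 124708 = 10368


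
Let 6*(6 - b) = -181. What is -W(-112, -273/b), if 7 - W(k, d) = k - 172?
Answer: -291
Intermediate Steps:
b = 217/6 (b = 6 - ⅙*(-181) = 6 + 181/6 = 217/6 ≈ 36.167)
W(k, d) = 179 - k (W(k, d) = 7 - (k - 172) = 7 - (-172 + k) = 7 + (172 - k) = 179 - k)
-W(-112, -273/b) = -(179 - 1*(-112)) = -(179 + 112) = -1*291 = -291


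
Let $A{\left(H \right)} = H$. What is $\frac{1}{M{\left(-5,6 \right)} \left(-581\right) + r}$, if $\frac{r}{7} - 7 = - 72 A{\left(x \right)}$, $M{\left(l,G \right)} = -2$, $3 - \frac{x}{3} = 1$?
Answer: $- \frac{1}{1813} \approx -0.00055157$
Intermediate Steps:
$x = 6$ ($x = 9 - 3 = 6$)
$r = -2975$ ($r = 49 + 7 \left(\left(-72\right) 6\right) = 49 + 7 \left(-432\right) = 49 - 3024 = -2975$)
$\frac{1}{M{\left(-5,6 \right)} \left(-581\right) + r} = \frac{1}{\left(-2\right) \left(-581\right) - 2975} = \frac{1}{1162 - 2975} = \frac{1}{-1813} = - \frac{1}{1813}$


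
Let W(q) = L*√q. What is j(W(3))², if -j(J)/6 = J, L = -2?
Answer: 432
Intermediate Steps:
W(q) = -2*√q
j(J) = -6*J
j(W(3))² = (-(-12)*√3)² = (12*√3)² = 432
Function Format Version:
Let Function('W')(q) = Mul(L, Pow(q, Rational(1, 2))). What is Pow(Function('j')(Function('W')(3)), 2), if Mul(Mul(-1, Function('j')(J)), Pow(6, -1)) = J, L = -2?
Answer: 432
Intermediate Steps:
Function('W')(q) = Mul(-2, Pow(q, Rational(1, 2)))
Function('j')(J) = Mul(-6, J)
Pow(Function('j')(Function('W')(3)), 2) = Pow(Mul(-6, Mul(-2, Pow(3, Rational(1, 2)))), 2) = Pow(Mul(12, Pow(3, Rational(1, 2))), 2) = 432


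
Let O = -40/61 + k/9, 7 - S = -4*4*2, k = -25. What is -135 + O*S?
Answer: -49210/183 ≈ -268.91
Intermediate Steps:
S = 39 (S = 7 - (-4*4)*2 = 7 - (-16)*2 = 7 - 1*(-32) = 7 + 32 = 39)
O = -1885/549 (O = -40/61 - 25/9 = -1885/549 ≈ -3.4335)
-135 + O*S = -135 - 1885/549*39 = -135 - 24505/183 = -49210/183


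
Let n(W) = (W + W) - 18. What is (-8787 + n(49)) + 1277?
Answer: -7430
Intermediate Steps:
n(W) = -18 + 2*W (n(W) = 2*W - 18 = -18 + 2*W)
(-8787 + n(49)) + 1277 = (-8787 + (-18 + 2*49)) + 1277 = (-8787 + (-18 + 98)) + 1277 = (-8787 + 80) + 1277 = -8707 + 1277 = -7430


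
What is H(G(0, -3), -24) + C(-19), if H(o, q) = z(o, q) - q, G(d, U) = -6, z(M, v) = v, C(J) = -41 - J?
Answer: -22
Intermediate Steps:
H(o, q) = 0 (H(o, q) = q - q = 0)
H(G(0, -3), -24) + C(-19) = 0 + (-41 - 1*(-19)) = 0 + (-41 + 19) = 0 - 22 = -22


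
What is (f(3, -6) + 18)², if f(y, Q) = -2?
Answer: 256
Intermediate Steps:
(f(3, -6) + 18)² = (-2 + 18)² = 16² = 256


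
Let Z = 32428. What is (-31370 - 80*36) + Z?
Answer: -1822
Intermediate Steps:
(-31370 - 80*36) + Z = (-31370 - 80*36) + 32428 = (-31370 - 2880) + 32428 = -34250 + 32428 = -1822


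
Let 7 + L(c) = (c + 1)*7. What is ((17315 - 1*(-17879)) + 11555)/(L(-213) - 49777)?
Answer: -46749/51268 ≈ -0.91186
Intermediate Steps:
L(c) = 7*c (L(c) = -7 + (c + 1)*7 = -7 + (1 + c)*7 = -7 + (7 + 7*c) = 7*c)
((17315 - 1*(-17879)) + 11555)/(L(-213) - 49777) = ((17315 - 1*(-17879)) + 11555)/(7*(-213) - 49777) = ((17315 + 17879) + 11555)/(-1491 - 49777) = (35194 + 11555)/(-51268) = 46749*(-1/51268) = -46749/51268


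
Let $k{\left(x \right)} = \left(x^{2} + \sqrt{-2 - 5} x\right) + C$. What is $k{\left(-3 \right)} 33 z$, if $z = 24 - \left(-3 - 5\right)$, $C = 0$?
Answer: $9504 - 3168 i \sqrt{7} \approx 9504.0 - 8381.7 i$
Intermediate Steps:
$k{\left(x \right)} = x^{2} + i x \sqrt{7}$ ($k{\left(x \right)} = \left(x^{2} + \sqrt{-2 - 5} x\right) + 0 = \left(x^{2} + \sqrt{-7} x\right) + 0 = \left(x^{2} + i \sqrt{7} x\right) + 0 = \left(x^{2} + i x \sqrt{7}\right) + 0 = x^{2} + i x \sqrt{7}$)
$z = 32$ ($z = 24 - -8 = 24 + 8 = 32$)
$k{\left(-3 \right)} 33 z = - 3 \left(-3 + i \sqrt{7}\right) 33 \cdot 32 = \left(9 - 3 i \sqrt{7}\right) 33 \cdot 32 = \left(297 - 99 i \sqrt{7}\right) 32 = 9504 - 3168 i \sqrt{7}$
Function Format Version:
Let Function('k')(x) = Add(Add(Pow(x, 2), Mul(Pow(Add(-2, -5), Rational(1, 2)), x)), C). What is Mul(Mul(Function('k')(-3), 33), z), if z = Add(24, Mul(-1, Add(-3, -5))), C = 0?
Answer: Add(9504, Mul(-3168, I, Pow(7, Rational(1, 2)))) ≈ Add(9504.0, Mul(-8381.7, I))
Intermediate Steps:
Function('k')(x) = Add(Pow(x, 2), Mul(I, x, Pow(7, Rational(1, 2)))) (Function('k')(x) = Add(Add(Pow(x, 2), Mul(Pow(Add(-2, -5), Rational(1, 2)), x)), 0) = Add(Add(Pow(x, 2), Mul(Pow(-7, Rational(1, 2)), x)), 0) = Add(Add(Pow(x, 2), Mul(Mul(I, Pow(7, Rational(1, 2))), x)), 0) = Add(Add(Pow(x, 2), Mul(I, x, Pow(7, Rational(1, 2)))), 0) = Add(Pow(x, 2), Mul(I, x, Pow(7, Rational(1, 2)))))
z = 32 (z = Add(24, Mul(-1, -8)) = Add(24, 8) = 32)
Mul(Mul(Function('k')(-3), 33), z) = Mul(Mul(Mul(-3, Add(-3, Mul(I, Pow(7, Rational(1, 2))))), 33), 32) = Mul(Mul(Add(9, Mul(-3, I, Pow(7, Rational(1, 2)))), 33), 32) = Mul(Add(297, Mul(-99, I, Pow(7, Rational(1, 2)))), 32) = Add(9504, Mul(-3168, I, Pow(7, Rational(1, 2))))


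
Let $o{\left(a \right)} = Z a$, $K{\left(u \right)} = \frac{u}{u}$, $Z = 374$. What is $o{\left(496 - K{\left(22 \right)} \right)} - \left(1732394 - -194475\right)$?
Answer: $-1741739$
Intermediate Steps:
$K{\left(u \right)} = 1$
$o{\left(a \right)} = 374 a$
$o{\left(496 - K{\left(22 \right)} \right)} - \left(1732394 - -194475\right) = 374 \left(496 - 1\right) - \left(1732394 - -194475\right) = 374 \left(496 - 1\right) - \left(1732394 + 194475\right) = 374 \cdot 495 - 1926869 = 185130 - 1926869 = -1741739$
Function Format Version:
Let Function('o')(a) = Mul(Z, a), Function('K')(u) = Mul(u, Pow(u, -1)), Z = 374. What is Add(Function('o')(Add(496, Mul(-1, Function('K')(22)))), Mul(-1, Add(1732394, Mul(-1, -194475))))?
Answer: -1741739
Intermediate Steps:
Function('K')(u) = 1
Function('o')(a) = Mul(374, a)
Add(Function('o')(Add(496, Mul(-1, Function('K')(22)))), Mul(-1, Add(1732394, Mul(-1, -194475)))) = Add(Mul(374, Add(496, Mul(-1, 1))), Mul(-1, Add(1732394, Mul(-1, -194475)))) = Add(Mul(374, Add(496, -1)), Mul(-1, Add(1732394, 194475))) = Add(Mul(374, 495), Mul(-1, 1926869)) = Add(185130, -1926869) = -1741739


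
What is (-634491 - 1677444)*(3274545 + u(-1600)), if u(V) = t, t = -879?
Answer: -7568503003710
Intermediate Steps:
u(V) = -879
(-634491 - 1677444)*(3274545 + u(-1600)) = (-634491 - 1677444)*(3274545 - 879) = -2311935*3273666 = -7568503003710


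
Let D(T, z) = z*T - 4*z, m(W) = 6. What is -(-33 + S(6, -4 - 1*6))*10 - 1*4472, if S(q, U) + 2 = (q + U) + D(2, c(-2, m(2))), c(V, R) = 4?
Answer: -4002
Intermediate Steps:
D(T, z) = -4*z + T*z (D(T, z) = T*z - 4*z = -4*z + T*z)
S(q, U) = -10 + U + q (S(q, U) = -2 + ((q + U) + 4*(-4 + 2)) = -2 + ((U + q) + 4*(-2)) = -2 + ((U + q) - 8) = -2 + (-8 + U + q) = -10 + U + q)
-(-33 + S(6, -4 - 1*6))*10 - 1*4472 = -(-33 + (-10 + (-4 - 1*6) + 6))*10 - 1*4472 = -(-33 + (-10 + (-4 - 6) + 6))*10 - 4472 = -(-33 + (-10 - 10 + 6))*10 - 4472 = -(-33 - 14)*10 - 4472 = -(-47)*10 - 4472 = -1*(-470) - 4472 = 470 - 4472 = -4002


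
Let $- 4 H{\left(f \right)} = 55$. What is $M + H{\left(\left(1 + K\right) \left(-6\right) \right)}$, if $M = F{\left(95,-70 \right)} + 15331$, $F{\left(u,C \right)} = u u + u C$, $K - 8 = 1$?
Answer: $\frac{70769}{4} \approx 17692.0$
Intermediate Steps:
$K = 9$ ($K = 8 + 1 = 9$)
$H{\left(f \right)} = - \frac{55}{4}$ ($H{\left(f \right)} = \left(- \frac{1}{4}\right) 55 = - \frac{55}{4}$)
$F{\left(u,C \right)} = u^{2} + C u$
$M = 17706$ ($M = 95 \left(-70 + 95\right) + 15331 = 95 \cdot 25 + 15331 = 2375 + 15331 = 17706$)
$M + H{\left(\left(1 + K\right) \left(-6\right) \right)} = 17706 - \frac{55}{4} = \frac{70769}{4}$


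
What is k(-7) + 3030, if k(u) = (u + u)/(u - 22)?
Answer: 87884/29 ≈ 3030.5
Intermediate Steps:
k(u) = 2*u/(-22 + u) (k(u) = (2*u)/(-22 + u) = 2*u/(-22 + u))
k(-7) + 3030 = 2*(-7)/(-22 - 7) + 3030 = 2*(-7)/(-29) + 3030 = 2*(-7)*(-1/29) + 3030 = 14/29 + 3030 = 87884/29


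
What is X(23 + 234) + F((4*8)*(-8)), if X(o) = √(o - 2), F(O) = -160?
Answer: -160 + √255 ≈ -144.03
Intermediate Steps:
X(o) = √(-2 + o)
X(23 + 234) + F((4*8)*(-8)) = √(-2 + (23 + 234)) - 160 = √(-2 + 257) - 160 = √255 - 160 = -160 + √255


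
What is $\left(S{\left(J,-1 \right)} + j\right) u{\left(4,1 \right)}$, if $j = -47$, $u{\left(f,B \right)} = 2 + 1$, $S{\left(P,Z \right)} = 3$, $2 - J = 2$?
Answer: $-132$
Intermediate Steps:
$J = 0$ ($J = 2 - 2 = 0$)
$u{\left(f,B \right)} = 3$
$\left(S{\left(J,-1 \right)} + j\right) u{\left(4,1 \right)} = \left(3 - 47\right) 3 = \left(-44\right) 3 = -132$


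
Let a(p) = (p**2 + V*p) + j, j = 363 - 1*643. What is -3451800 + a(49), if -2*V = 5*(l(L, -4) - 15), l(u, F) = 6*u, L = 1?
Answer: -6897153/2 ≈ -3.4486e+6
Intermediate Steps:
V = 45/2 (V = -5*(6*1 - 15)/2 = -5*(6 - 15)/2 = -5*(-9)/2 = -1/2*(-45) = 45/2 ≈ 22.500)
j = -280 (j = 363 - 643 = -280)
a(p) = -280 + p**2 + 45*p/2 (a(p) = (p**2 + 45*p/2) - 280 = -280 + p**2 + 45*p/2)
-3451800 + a(49) = -3451800 + (-280 + 49**2 + (45/2)*49) = -3451800 + (-280 + 2401 + 2205/2) = -3451800 + 6447/2 = -6897153/2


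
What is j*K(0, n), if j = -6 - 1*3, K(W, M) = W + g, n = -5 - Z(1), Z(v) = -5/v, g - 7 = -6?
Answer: -9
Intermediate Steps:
g = 1 (g = 7 - 6 = 1)
n = 0 (n = -5 - (-5)/1 = -5 - (-5) = -5 - 1*(-5) = -5 + 5 = 0)
K(W, M) = 1 + W (K(W, M) = W + 1 = 1 + W)
j = -9 (j = -6 - 3 = -9)
j*K(0, n) = -9*(1 + 0) = -9*1 = -9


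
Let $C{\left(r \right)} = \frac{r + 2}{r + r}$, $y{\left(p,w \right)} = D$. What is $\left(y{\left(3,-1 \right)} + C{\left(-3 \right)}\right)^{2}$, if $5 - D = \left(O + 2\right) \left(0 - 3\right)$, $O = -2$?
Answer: $\frac{961}{36} \approx 26.694$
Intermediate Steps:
$D = 5$ ($D = 5 - \left(-2 + 2\right) \left(0 - 3\right) = 5 - 0 \left(-3\right) = 5 - 0 = 5 + 0 = 5$)
$y{\left(p,w \right)} = 5$
$C{\left(r \right)} = \frac{2 + r}{2 r}$
$\left(y{\left(3,-1 \right)} + C{\left(-3 \right)}\right)^{2} = \left(5 + \frac{2 - 3}{2 \left(-3\right)}\right)^{2} = \left(5 + \frac{1}{2} \left(- \frac{1}{3}\right) \left(-1\right)\right)^{2} = \left(5 + \frac{1}{6}\right)^{2} = \left(\frac{31}{6}\right)^{2} = \frac{961}{36}$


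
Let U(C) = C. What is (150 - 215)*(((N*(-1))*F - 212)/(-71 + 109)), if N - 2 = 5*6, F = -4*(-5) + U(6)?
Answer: 33930/19 ≈ 1785.8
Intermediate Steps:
F = 26 (F = -4*(-5) + 6 = 20 + 6 = 26)
N = 32 (N = 2 + 5*6 = 2 + 30 = 32)
(150 - 215)*(((N*(-1))*F - 212)/(-71 + 109)) = (150 - 215)*(((32*(-1))*26 - 212)/(-71 + 109)) = -65*(-32*26 - 212)/38 = -65*(-832 - 212)/38 = -(-67860)/38 = -65*(-522/19) = 33930/19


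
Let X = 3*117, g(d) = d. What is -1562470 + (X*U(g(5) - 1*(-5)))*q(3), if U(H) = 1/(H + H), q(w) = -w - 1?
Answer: -7812701/5 ≈ -1.5625e+6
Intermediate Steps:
q(w) = -1 - w
X = 351
U(H) = 1/(2*H)
-1562470 + (X*U(g(5) - 1*(-5)))*q(3) = -1562470 + (351*(1/(2*(5 - 1*(-5)))))*(-1 - 1*3) = -1562470 + (351*(1/(2*(5 + 5))))*(-1 - 3) = -1562470 + (351*((1/2)/10))*(-4) = -1562470 + (351*((1/2)*(1/10)))*(-4) = -1562470 + (351*(1/20))*(-4) = -1562470 + (351/20)*(-4) = -1562470 - 351/5 = -7812701/5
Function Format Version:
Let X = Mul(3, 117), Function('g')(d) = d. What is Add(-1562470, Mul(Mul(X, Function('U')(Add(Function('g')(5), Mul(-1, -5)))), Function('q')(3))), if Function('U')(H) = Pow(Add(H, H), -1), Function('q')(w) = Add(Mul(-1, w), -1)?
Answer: Rational(-7812701, 5) ≈ -1.5625e+6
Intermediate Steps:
Function('q')(w) = Add(-1, Mul(-1, w))
X = 351
Function('U')(H) = Mul(Rational(1, 2), Pow(H, -1)) (Function('U')(H) = Pow(Mul(2, H), -1) = Mul(Rational(1, 2), Pow(H, -1)))
Add(-1562470, Mul(Mul(X, Function('U')(Add(Function('g')(5), Mul(-1, -5)))), Function('q')(3))) = Add(-1562470, Mul(Mul(351, Mul(Rational(1, 2), Pow(Add(5, Mul(-1, -5)), -1))), Add(-1, Mul(-1, 3)))) = Add(-1562470, Mul(Mul(351, Mul(Rational(1, 2), Pow(Add(5, 5), -1))), Add(-1, -3))) = Add(-1562470, Mul(Mul(351, Mul(Rational(1, 2), Pow(10, -1))), -4)) = Add(-1562470, Mul(Mul(351, Mul(Rational(1, 2), Rational(1, 10))), -4)) = Add(-1562470, Mul(Mul(351, Rational(1, 20)), -4)) = Add(-1562470, Mul(Rational(351, 20), -4)) = Add(-1562470, Rational(-351, 5)) = Rational(-7812701, 5)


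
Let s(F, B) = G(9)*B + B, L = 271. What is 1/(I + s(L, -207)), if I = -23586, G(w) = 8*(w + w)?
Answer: -1/53601 ≈ -1.8656e-5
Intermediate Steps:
G(w) = 16*w (G(w) = 8*(2*w) = 16*w)
s(F, B) = 145*B (s(F, B) = (16*9)*B + B = 144*B + B = 145*B)
1/(I + s(L, -207)) = 1/(-23586 + 145*(-207)) = 1/(-23586 - 30015) = 1/(-53601) = -1/53601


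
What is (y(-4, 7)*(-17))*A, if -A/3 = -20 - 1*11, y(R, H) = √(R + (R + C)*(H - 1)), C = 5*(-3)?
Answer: -1581*I*√118 ≈ -17174.0*I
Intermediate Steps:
C = -15
y(R, H) = √(R + (-1 + H)*(-15 + R)) (y(R, H) = √(R + (R - 15)*(H - 1)) = √(R + (-15 + R)*(-1 + H)) = √(R + (-1 + H)*(-15 + R)))
A = 93 (A = -3*(-20 - 1*11) = -3*(-20 - 11) = -3*(-31) = 93)
(y(-4, 7)*(-17))*A = (√(15 - 15*7 + 7*(-4))*(-17))*93 = (√(15 - 105 - 28)*(-17))*93 = (√(-118)*(-17))*93 = ((I*√118)*(-17))*93 = -17*I*√118*93 = -1581*I*√118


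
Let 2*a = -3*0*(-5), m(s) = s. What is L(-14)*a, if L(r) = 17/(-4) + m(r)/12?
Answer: 0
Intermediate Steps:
L(r) = -17/4 + r/12 (L(r) = 17/(-4) + r/12 = 17*(-1/4) + r*(1/12) = -17/4 + r/12)
a = 0 (a = (-3*0*(-5))/2 = (0*(-5))/2 = (1/2)*0 = 0)
L(-14)*a = (-17/4 + (1/12)*(-14))*0 = (-17/4 - 7/6)*0 = -65/12*0 = 0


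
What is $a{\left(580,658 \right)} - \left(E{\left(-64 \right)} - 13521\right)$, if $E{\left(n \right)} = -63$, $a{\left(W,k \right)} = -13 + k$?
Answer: $14229$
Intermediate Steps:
$a{\left(580,658 \right)} - \left(E{\left(-64 \right)} - 13521\right) = \left(-13 + 658\right) - \left(-63 - 13521\right) = 645 - \left(-63 - 13521\right) = 645 - -13584 = 645 + 13584 = 14229$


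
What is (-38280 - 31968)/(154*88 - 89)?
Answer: -70248/13463 ≈ -5.2179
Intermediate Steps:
(-38280 - 31968)/(154*88 - 89) = -70248/(13552 - 89) = -70248/13463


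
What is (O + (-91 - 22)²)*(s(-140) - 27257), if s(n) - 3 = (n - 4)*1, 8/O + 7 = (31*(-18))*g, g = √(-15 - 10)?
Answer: -2723246087987950/7784149 - 611523360*I/7784149 ≈ -3.4984e+8 - 78.56*I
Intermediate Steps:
g = 5*I (g = √(-25) = 5*I ≈ 5.0*I)
O = 8*(-7 + 2790*I)/7784149 (O = 8/(-7 + (31*(-18))*(5*I)) = 8/(-7 - 2790*I) = 8*((-7 + 2790*I)/7784149) = 8*(-7 + 2790*I)/7784149 ≈ -7.1941e-6 + 0.0028674*I)
s(n) = -1 + n (s(n) = 3 + (n - 4)*1 = 3 + (-4 + n)*1 = 3 + (-4 + n) = -1 + n)
(O + (-91 - 22)²)*(s(-140) - 27257) = ((-56/7784149 + 22320*I/7784149) + (-91 - 22)²)*((-1 - 140) - 27257) = ((-56/7784149 + 22320*I/7784149) + (-113)²)*(-141 - 27257) = ((-56/7784149 + 22320*I/7784149) + 12769)*(-27398) = (99395798525/7784149 + 22320*I/7784149)*(-27398) = -2723246087987950/7784149 - 611523360*I/7784149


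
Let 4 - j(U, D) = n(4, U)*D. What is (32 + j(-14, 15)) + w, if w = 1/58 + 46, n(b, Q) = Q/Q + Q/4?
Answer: 3466/29 ≈ 119.52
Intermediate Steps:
n(b, Q) = 1 + Q/4 (n(b, Q) = 1 + Q*(1/4) = 1 + Q/4)
j(U, D) = 4 - D*(1 + U/4) (j(U, D) = 4 - (1 + U/4)*D = 4 - D*(1 + U/4))
w = 2669/58 (w = 1/58 + 46 = 2669/58 ≈ 46.017)
(32 + j(-14, 15)) + w = (32 + (4 - 1/4*15*(4 - 14))) + 2669/58 = (32 + (4 - 1/4*15*(-10))) + 2669/58 = (32 + (4 + 75/2)) + 2669/58 = (32 + 83/2) + 2669/58 = 147/2 + 2669/58 = 3466/29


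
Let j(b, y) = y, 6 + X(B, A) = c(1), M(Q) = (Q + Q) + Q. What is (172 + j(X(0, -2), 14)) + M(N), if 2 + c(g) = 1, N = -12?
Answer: 150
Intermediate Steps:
c(g) = -1 (c(g) = -2 + 1 = -1)
M(Q) = 3*Q (M(Q) = 2*Q + Q = 3*Q)
X(B, A) = -7 (X(B, A) = -6 - 1 = -7)
(172 + j(X(0, -2), 14)) + M(N) = (172 + 14) + 3*(-12) = 186 - 36 = 150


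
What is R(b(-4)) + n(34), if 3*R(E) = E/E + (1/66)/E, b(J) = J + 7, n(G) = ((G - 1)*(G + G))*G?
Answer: 45320023/594 ≈ 76296.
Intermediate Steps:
n(G) = 2*G²*(-1 + G) (n(G) = ((-1 + G)*(2*G))*G = (2*G*(-1 + G))*G = 2*G²*(-1 + G))
b(J) = 7 + J
R(E) = ⅓ + 1/(198*E) (R(E) = (E/E + (1/66)/E)/3 = (1 + (1*(1/66))/E)/3 = (1 + 1/(66*E))/3 = ⅓ + 1/(198*E))
R(b(-4)) + n(34) = (1 + 66*(7 - 4))/(198*(7 - 4)) + 2*34²*(-1 + 34) = (1/198)*(1 + 66*3)/3 + 2*1156*33 = (1/198)*(⅓)*(1 + 198) + 76296 = (1/198)*(⅓)*199 + 76296 = 199/594 + 76296 = 45320023/594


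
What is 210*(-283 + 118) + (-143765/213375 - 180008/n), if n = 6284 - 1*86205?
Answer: -118172899715863/3410628675 ≈ -34648.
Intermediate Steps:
n = -79921 (n = 6284 - 86205 = -79921)
210*(-283 + 118) + (-143765/213375 - 180008/n) = 210*(-283 + 118) + (-143765/213375 - 180008/(-79921)) = 210*(-165) + (-143765*1/213375 - 180008*(-1/79921)) = -34650 + (-28753/42675 + 180008/79921) = -34650 + 5383872887/3410628675 = -118172899715863/3410628675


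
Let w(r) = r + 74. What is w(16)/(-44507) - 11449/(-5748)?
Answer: 509043323/255826236 ≈ 1.9898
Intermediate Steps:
w(r) = 74 + r
w(16)/(-44507) - 11449/(-5748) = (74 + 16)/(-44507) - 11449/(-5748) = 90*(-1/44507) - 11449*(-1/5748) = -90/44507 + 11449/5748 = 509043323/255826236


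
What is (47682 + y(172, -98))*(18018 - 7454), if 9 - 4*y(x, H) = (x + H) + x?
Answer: 503086731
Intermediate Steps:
y(x, H) = 9/4 - x/2 - H/4 (y(x, H) = 9/4 - ((x + H) + x)/4 = 9/4 - ((H + x) + x)/4 = 9/4 - (H + 2*x)/4 = 9/4 + (-x/2 - H/4) = 9/4 - x/2 - H/4)
(47682 + y(172, -98))*(18018 - 7454) = (47682 + (9/4 - ½*172 - ¼*(-98)))*(18018 - 7454) = (47682 + (9/4 - 86 + 49/2))*10564 = (47682 - 237/4)*10564 = (190491/4)*10564 = 503086731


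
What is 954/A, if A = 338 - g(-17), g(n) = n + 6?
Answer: 954/349 ≈ 2.7335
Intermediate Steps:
g(n) = 6 + n
A = 349 (A = 338 - (6 - 17) = 338 - 1*(-11) = 338 + 11 = 349)
954/A = 954/349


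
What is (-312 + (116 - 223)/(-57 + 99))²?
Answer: 174530521/1764 ≈ 98940.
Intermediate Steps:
(-312 + (116 - 223)/(-57 + 99))² = (-312 - 107/42)² = (-13211/42)² = 174530521/1764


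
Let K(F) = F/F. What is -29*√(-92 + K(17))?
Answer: -29*I*√91 ≈ -276.64*I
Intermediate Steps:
K(F) = 1
-29*√(-92 + K(17)) = -29*√(-92 + 1) = -29*I*√91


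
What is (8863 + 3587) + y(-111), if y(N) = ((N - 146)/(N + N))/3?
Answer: 8291957/666 ≈ 12450.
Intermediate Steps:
y(N) = (-146 + N)/(6*N) (y(N) = ((-146 + N)/((2*N)))*(⅓) = ((-146 + N)*(1/(2*N)))*(⅓) = ((-146 + N)/(2*N))*(⅓) = (-146 + N)/(6*N))
(8863 + 3587) + y(-111) = (8863 + 3587) + (⅙)*(-146 - 111)/(-111) = 12450 + (⅙)*(-1/111)*(-257) = 12450 + 257/666 = 8291957/666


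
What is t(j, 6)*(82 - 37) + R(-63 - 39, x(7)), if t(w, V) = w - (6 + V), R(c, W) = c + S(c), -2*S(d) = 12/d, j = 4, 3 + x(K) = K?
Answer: -7853/17 ≈ -461.94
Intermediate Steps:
x(K) = -3 + K
S(d) = -6/d
R(c, W) = c - 6/c
t(w, V) = -6 + w - V (t(w, V) = w + (-6 - V) = -6 + w - V)
t(j, 6)*(82 - 37) + R(-63 - 39, x(7)) = (-6 + 4 - 1*6)*(82 - 37) + ((-63 - 39) - 6/(-63 - 39)) = (-6 + 4 - 6)*45 + (-102 - 6/(-102)) = -8*45 + (-102 - 6*(-1/102)) = -360 + (-102 + 1/17) = -360 - 1733/17 = -7853/17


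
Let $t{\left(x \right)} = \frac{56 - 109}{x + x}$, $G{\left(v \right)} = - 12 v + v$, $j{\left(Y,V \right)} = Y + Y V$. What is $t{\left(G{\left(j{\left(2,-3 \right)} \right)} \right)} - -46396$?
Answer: $\frac{4082795}{88} \approx 46395.0$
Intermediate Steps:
$j{\left(Y,V \right)} = Y + V Y$
$G{\left(v \right)} = - 11 v$
$t{\left(x \right)} = - \frac{53}{2 x}$
$t{\left(G{\left(j{\left(2,-3 \right)} \right)} \right)} - -46396 = - \frac{53}{2 \left(- 11 \cdot 2 \left(1 - 3\right)\right)} - -46396 = - \frac{53}{2 \left(- 11 \cdot 2 \left(-2\right)\right)} + 46396 = - \frac{53}{2 \left(\left(-11\right) \left(-4\right)\right)} + 46396 = - \frac{53}{2 \cdot 44} + 46396 = \left(- \frac{53}{2}\right) \frac{1}{44} + 46396 = - \frac{53}{88} + 46396 = \frac{4082795}{88}$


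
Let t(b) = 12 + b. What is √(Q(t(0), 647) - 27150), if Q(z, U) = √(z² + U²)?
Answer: √(-27150 + √418753) ≈ 162.8*I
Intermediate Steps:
Q(z, U) = √(U² + z²)
√(Q(t(0), 647) - 27150) = √(√(647² + (12 + 0)²) - 27150) = √(√(418609 + 12²) - 27150) = √(√(418609 + 144) - 27150) = √(√418753 - 27150) = √(-27150 + √418753)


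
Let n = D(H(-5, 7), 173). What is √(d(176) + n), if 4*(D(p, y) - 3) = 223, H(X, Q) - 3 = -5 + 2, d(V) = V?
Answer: √939/2 ≈ 15.322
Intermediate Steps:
H(X, Q) = 0 (H(X, Q) = 3 + (-5 + 2) = 3 - 3 = 0)
D(p, y) = 235/4 (D(p, y) = 3 + (¼)*223 = 3 + 223/4 = 235/4)
n = 235/4 ≈ 58.750
√(d(176) + n) = √(176 + 235/4) = √(939/4) = √939/2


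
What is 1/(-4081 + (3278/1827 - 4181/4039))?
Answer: -1054179/4301304334 ≈ -0.00024508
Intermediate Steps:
1/(-4081 + (3278/1827 - 4181/4039)) = 1/(-4081 + 800165/1054179) = 1/(-4301304334/1054179) = -1054179/4301304334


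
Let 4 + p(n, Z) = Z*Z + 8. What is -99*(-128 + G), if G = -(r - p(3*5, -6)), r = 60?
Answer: 14652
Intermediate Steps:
p(n, Z) = 4 + Z² (p(n, Z) = -4 + (Z*Z + 8) = -4 + (Z² + 8) = -4 + (8 + Z²) = 4 + Z²)
G = -20 (G = -(60 - (4 + (-6)²)) = -(60 - (4 + 36)) = -(60 - 1*40) = -(60 - 40) = -1*20 = -20)
-99*(-128 + G) = -99*(-128 - 20) = -99*(-148) = 14652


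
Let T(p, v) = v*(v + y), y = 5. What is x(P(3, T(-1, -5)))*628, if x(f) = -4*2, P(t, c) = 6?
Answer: -5024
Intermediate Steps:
T(p, v) = v*(5 + v) (T(p, v) = v*(v + 5) = v*(5 + v))
x(f) = -8
x(P(3, T(-1, -5)))*628 = -8*628 = -5024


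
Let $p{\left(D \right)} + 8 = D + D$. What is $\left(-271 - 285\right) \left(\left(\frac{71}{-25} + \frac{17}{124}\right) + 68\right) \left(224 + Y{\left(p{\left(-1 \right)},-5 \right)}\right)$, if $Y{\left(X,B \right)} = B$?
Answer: $- \frac{6161897661}{775} \approx -7.9508 \cdot 10^{6}$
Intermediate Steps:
$p{\left(D \right)} = -8 + 2 D$ ($p{\left(D \right)} = -8 + \left(D + D\right) = -8 + 2 D$)
$\left(-271 - 285\right) \left(\left(\frac{71}{-25} + \frac{17}{124}\right) + 68\right) \left(224 + Y{\left(p{\left(-1 \right)},-5 \right)}\right) = \left(-271 - 285\right) \left(\left(\frac{71}{-25} + \frac{17}{124}\right) + 68\right) \left(224 - 5\right) = - 556 \left(\left(71 \left(- \frac{1}{25}\right) + 17 \cdot \frac{1}{124}\right) + 68\right) 219 = - 556 \left(\left(- \frac{71}{25} + \frac{17}{124}\right) + 68\right) 219 = - 556 \left(- \frac{8379}{3100} + 68\right) 219 = - 556 \cdot \frac{202421}{3100} \cdot 219 = \left(-556\right) \frac{44330199}{3100} = - \frac{6161897661}{775}$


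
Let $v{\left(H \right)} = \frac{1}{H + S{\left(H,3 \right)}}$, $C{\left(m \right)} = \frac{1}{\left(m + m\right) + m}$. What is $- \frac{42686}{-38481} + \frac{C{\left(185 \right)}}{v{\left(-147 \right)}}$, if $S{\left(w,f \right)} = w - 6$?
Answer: $\frac{809762}{1423797} \approx 0.56873$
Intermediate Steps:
$S{\left(w,f \right)} = -6 + w$
$C{\left(m \right)} = \frac{1}{3 m}$ ($C{\left(m \right)} = \frac{1}{2 m + m} = \frac{1}{3 m}$)
$v{\left(H \right)} = \frac{1}{-6 + 2 H}$ ($v{\left(H \right)} = \frac{1}{H + \left(-6 + H\right)} = \frac{1}{-6 + 2 H}$)
$- \frac{42686}{-38481} + \frac{C{\left(185 \right)}}{v{\left(-147 \right)}} = - \frac{42686}{-38481} + \frac{\frac{1}{3} \cdot \frac{1}{185}}{\frac{1}{2} \frac{1}{-3 - 147}} = \left(-42686\right) \left(- \frac{1}{38481}\right) + \frac{\frac{1}{3} \cdot \frac{1}{185}}{\frac{1}{2} \frac{1}{-150}} = \frac{42686}{38481} + \frac{1}{555 \cdot \frac{1}{2} \left(- \frac{1}{150}\right)} = \frac{42686}{38481} + \frac{1}{555 \left(- \frac{1}{300}\right)} = \frac{42686}{38481} + \frac{1}{555} \left(-300\right) = \frac{42686}{38481} - \frac{20}{37} = \frac{809762}{1423797}$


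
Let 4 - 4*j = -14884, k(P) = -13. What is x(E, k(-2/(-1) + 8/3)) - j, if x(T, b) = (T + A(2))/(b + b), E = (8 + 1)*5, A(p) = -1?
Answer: -48408/13 ≈ -3723.7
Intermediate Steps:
j = 3722 (j = 1 - 1/4*(-14884) = 1 + 3721 = 3722)
E = 45 (E = 9*5 = 45)
x(T, b) = (-1 + T)/(2*b) (x(T, b) = (T - 1)/(b + b) = (-1 + T)/((2*b)) = (-1 + T)*(1/(2*b)) = (-1 + T)/(2*b))
x(E, k(-2/(-1) + 8/3)) - j = (1/2)*(-1 + 45)/(-13) - 1*3722 = (1/2)*(-1/13)*44 - 3722 = -22/13 - 3722 = -48408/13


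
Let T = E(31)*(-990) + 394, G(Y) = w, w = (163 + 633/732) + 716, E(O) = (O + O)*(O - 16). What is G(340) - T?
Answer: 224769351/244 ≈ 9.2119e+5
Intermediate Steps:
E(O) = 2*O*(-16 + O) (E(O) = (2*O)*(-16 + O) = 2*O*(-16 + O))
w = 214687/244 (w = (163 + 633*(1/732)) + 716 = (163 + 211/244) + 716 = 39983/244 + 716 = 214687/244 ≈ 879.87)
G(Y) = 214687/244
T = -920306 (T = (2*31*(-16 + 31))*(-990) + 394 = (2*31*15)*(-990) + 394 = 930*(-990) + 394 = -920700 + 394 = -920306)
G(340) - T = 214687/244 - 1*(-920306) = 214687/244 + 920306 = 224769351/244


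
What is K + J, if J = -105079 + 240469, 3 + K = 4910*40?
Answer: 331787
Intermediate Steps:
K = 196397 (K = -3 + 4910*40 = -3 + 196400 = 196397)
J = 135390
K + J = 196397 + 135390 = 331787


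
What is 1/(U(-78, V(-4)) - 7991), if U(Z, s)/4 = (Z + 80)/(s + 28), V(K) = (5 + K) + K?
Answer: -25/199767 ≈ -0.00012515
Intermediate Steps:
V(K) = 5 + 2*K
U(Z, s) = 4*(80 + Z)/(28 + s) (U(Z, s) = 4*((Z + 80)/(s + 28)) = 4*((80 + Z)/(28 + s)) = 4*(80 + Z)/(28 + s))
1/(U(-78, V(-4)) - 7991) = 1/(4*(80 - 78)/(28 + (5 + 2*(-4))) - 7991) = 1/(4*2/(28 + (5 - 8)) - 7991) = 1/(4*2/(28 - 3) - 7991) = 1/(4*2/25 - 7991) = 1/(4*(1/25)*2 - 7991) = 1/(8/25 - 7991) = 1/(-199767/25) = -25/199767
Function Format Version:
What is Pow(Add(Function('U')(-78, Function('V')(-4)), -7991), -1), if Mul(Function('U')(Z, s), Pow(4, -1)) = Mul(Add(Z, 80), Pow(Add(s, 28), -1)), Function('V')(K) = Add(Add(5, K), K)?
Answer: Rational(-25, 199767) ≈ -0.00012515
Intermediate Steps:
Function('V')(K) = Add(5, Mul(2, K))
Function('U')(Z, s) = Mul(4, Pow(Add(28, s), -1), Add(80, Z)) (Function('U')(Z, s) = Mul(4, Mul(Add(Z, 80), Pow(Add(s, 28), -1))) = Mul(4, Mul(Add(80, Z), Pow(Add(28, s), -1))) = Mul(4, Mul(Pow(Add(28, s), -1), Add(80, Z))) = Mul(4, Pow(Add(28, s), -1), Add(80, Z)))
Pow(Add(Function('U')(-78, Function('V')(-4)), -7991), -1) = Pow(Add(Mul(4, Pow(Add(28, Add(5, Mul(2, -4))), -1), Add(80, -78)), -7991), -1) = Pow(Add(Mul(4, Pow(Add(28, Add(5, -8)), -1), 2), -7991), -1) = Pow(Add(Mul(4, Pow(Add(28, -3), -1), 2), -7991), -1) = Pow(Add(Mul(4, Pow(25, -1), 2), -7991), -1) = Pow(Add(Mul(4, Rational(1, 25), 2), -7991), -1) = Pow(Add(Rational(8, 25), -7991), -1) = Pow(Rational(-199767, 25), -1) = Rational(-25, 199767)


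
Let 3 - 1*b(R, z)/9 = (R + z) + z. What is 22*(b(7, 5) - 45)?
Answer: -3762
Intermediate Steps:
b(R, z) = 27 - 18*z - 9*R (b(R, z) = 27 - 9*((R + z) + z) = 27 - 9*(R + 2*z) = 27 + (-18*z - 9*R) = 27 - 18*z - 9*R)
22*(b(7, 5) - 45) = 22*((27 - 18*5 - 9*7) - 45) = 22*((27 - 90 - 63) - 45) = 22*(-126 - 45) = 22*(-171) = -3762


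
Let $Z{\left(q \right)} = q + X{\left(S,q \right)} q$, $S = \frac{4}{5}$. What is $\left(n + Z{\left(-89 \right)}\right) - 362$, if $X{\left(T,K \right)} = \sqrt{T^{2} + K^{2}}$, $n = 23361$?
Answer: $22910 - \frac{89 \sqrt{198041}}{5} \approx 14989.0$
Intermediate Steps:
$S = \frac{4}{5}$ ($S = 4 \cdot \frac{1}{5} = \frac{4}{5} \approx 0.8$)
$X{\left(T,K \right)} = \sqrt{K^{2} + T^{2}}$
$Z{\left(q \right)} = q + q \sqrt{\frac{16}{25} + q^{2}}$ ($Z{\left(q \right)} = q + \sqrt{q^{2} + \left(\frac{4}{5}\right)^{2}} q = q + \sqrt{q^{2} + \frac{16}{25}} q = q + \sqrt{\frac{16}{25} + q^{2}} q = q + q \sqrt{\frac{16}{25} + q^{2}}$)
$\left(n + Z{\left(-89 \right)}\right) - 362 = \left(23361 + \frac{1}{5} \left(-89\right) \left(5 + \sqrt{16 + 25 \left(-89\right)^{2}}\right)\right) - 362 = \left(23361 + \frac{1}{5} \left(-89\right) \left(5 + \sqrt{16 + 25 \cdot 7921}\right)\right) - 362 = \left(23361 + \frac{1}{5} \left(-89\right) \left(5 + \sqrt{16 + 198025}\right)\right) - 362 = \left(23361 + \frac{1}{5} \left(-89\right) \left(5 + \sqrt{198041}\right)\right) - 362 = \left(23361 - \left(89 + \frac{89 \sqrt{198041}}{5}\right)\right) - 362 = \left(23272 - \frac{89 \sqrt{198041}}{5}\right) - 362 = 22910 - \frac{89 \sqrt{198041}}{5}$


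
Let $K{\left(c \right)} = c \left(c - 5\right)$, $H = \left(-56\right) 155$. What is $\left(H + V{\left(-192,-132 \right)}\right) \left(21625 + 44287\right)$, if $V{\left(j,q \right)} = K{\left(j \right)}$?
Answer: $1920939328$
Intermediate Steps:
$H = -8680$
$K{\left(c \right)} = c \left(-5 + c\right)$
$V{\left(j,q \right)} = j \left(-5 + j\right)$
$\left(H + V{\left(-192,-132 \right)}\right) \left(21625 + 44287\right) = \left(-8680 - 192 \left(-5 - 192\right)\right) \left(21625 + 44287\right) = \left(-8680 - -37824\right) 65912 = \left(-8680 + 37824\right) 65912 = 29144 \cdot 65912 = 1920939328$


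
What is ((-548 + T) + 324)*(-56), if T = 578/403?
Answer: 5022864/403 ≈ 12464.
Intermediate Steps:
T = 578/403 (T = 578*(1/403) = 578/403 ≈ 1.4342)
((-548 + T) + 324)*(-56) = ((-548 + 578/403) + 324)*(-56) = (-220266/403 + 324)*(-56) = -89694/403*(-56) = 5022864/403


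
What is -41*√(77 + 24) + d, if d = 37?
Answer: 37 - 41*√101 ≈ -375.04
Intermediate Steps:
-41*√(77 + 24) + d = -41*√(77 + 24) + 37 = -41*√101 + 37 = 37 - 41*√101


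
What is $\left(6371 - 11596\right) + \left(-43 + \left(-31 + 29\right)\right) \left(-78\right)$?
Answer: $-1715$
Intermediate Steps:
$\left(6371 - 11596\right) + \left(-43 + \left(-31 + 29\right)\right) \left(-78\right) = -5225 + \left(-43 - 2\right) \left(-78\right) = -5225 - -3510 = -5225 + 3510 = -1715$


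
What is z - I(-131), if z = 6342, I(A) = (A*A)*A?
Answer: 2254433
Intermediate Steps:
I(A) = A³ (I(A) = A²*A = A³)
z - I(-131) = 6342 - 1*(-131)³ = 6342 - 1*(-2248091) = 6342 + 2248091 = 2254433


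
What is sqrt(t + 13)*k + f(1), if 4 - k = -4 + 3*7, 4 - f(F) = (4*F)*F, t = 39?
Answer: -26*sqrt(13) ≈ -93.744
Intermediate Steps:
f(F) = 4 - 4*F**2 (f(F) = 4 - 4*F*F = 4 - 4*F**2)
k = -13 (k = 4 - (-4 + 3*7) = 4 - (-4 + 21) = 4 - 1*17 = 4 - 17 = -13)
sqrt(t + 13)*k + f(1) = sqrt(39 + 13)*(-13) + (4 - 4*1**2) = sqrt(52)*(-13) + (4 - 4*1) = (2*sqrt(13))*(-13) + (4 - 4) = -26*sqrt(13) + 0 = -26*sqrt(13)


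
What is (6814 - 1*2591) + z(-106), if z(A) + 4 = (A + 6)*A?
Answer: 14819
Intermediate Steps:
z(A) = -4 + A*(6 + A) (z(A) = -4 + (A + 6)*A = -4 + (6 + A)*A = -4 + A*(6 + A))
(6814 - 1*2591) + z(-106) = (6814 - 1*2591) + (-4 + (-106)² + 6*(-106)) = (6814 - 2591) + (-4 + 11236 - 636) = 4223 + 10596 = 14819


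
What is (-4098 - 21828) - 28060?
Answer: -53986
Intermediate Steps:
(-4098 - 21828) - 28060 = -25926 - 28060 = -53986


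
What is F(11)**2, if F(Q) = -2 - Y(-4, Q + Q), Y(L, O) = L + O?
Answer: 400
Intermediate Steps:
F(Q) = 2 - 2*Q (F(Q) = -2 - (-4 + (Q + Q)) = -2 - (-4 + 2*Q) = -2 + (4 - 2*Q) = 2 - 2*Q)
F(11)**2 = (2 - 2*11)**2 = (2 - 22)**2 = (-20)**2 = 400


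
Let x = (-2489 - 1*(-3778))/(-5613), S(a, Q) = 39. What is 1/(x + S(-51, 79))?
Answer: 5613/217618 ≈ 0.025793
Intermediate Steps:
x = -1289/5613 (x = (-2489 + 3778)*(-1/5613) = 1289*(-1/5613) = -1289/5613 ≈ -0.22965)
1/(x + S(-51, 79)) = 1/(-1289/5613 + 39) = 1/(217618/5613) = 5613/217618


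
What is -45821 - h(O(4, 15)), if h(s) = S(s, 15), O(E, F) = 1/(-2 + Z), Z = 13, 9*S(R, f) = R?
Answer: -4536280/99 ≈ -45821.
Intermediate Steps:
S(R, f) = R/9
O(E, F) = 1/11 (O(E, F) = 1/(-2 + 13) = 1/11)
h(s) = s/9
-45821 - h(O(4, 15)) = -45821 - 1/(9*11) = -45821 - 1*1/99 = -45821 - 1/99 = -4536280/99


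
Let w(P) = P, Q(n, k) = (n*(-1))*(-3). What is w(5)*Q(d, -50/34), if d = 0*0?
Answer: 0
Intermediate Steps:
d = 0
Q(n, k) = 3*n (Q(n, k) = -n*(-3) = 3*n)
w(5)*Q(d, -50/34) = 5*(3*0) = 5*0 = 0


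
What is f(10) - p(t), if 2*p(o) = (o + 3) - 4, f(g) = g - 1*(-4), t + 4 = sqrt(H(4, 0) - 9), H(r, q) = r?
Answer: 33/2 - I*sqrt(5)/2 ≈ 16.5 - 1.118*I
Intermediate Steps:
t = -4 + I*sqrt(5) (t = -4 + sqrt(4 - 9) = -4 + sqrt(-5) = -4 + I*sqrt(5) ≈ -4.0 + 2.2361*I)
f(g) = 4 + g (f(g) = g + 4 = 4 + g)
p(o) = -1/2 + o/2 (p(o) = ((o + 3) - 4)/2 = ((3 + o) - 4)/2 = (-1 + o)/2 = -1/2 + o/2)
f(10) - p(t) = (4 + 10) - (-1/2 + (-4 + I*sqrt(5))/2) = 14 - (-1/2 + (-2 + I*sqrt(5)/2)) = 14 - (-5/2 + I*sqrt(5)/2) = 14 + (5/2 - I*sqrt(5)/2) = 33/2 - I*sqrt(5)/2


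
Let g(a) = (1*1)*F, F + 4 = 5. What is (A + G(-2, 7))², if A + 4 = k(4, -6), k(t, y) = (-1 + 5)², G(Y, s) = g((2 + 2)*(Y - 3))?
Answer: 169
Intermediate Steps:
F = 1 (F = -4 + 5 = 1)
g(a) = 1 (g(a) = (1*1)*1 = 1*1 = 1)
G(Y, s) = 1
k(t, y) = 16 (k(t, y) = 4² = 16)
A = 12 (A = -4 + 16 = 12)
(A + G(-2, 7))² = (12 + 1)² = 13² = 169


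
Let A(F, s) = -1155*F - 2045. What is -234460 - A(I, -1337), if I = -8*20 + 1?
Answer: -416060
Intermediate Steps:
I = -159 (I = -160 + 1 = -159)
A(F, s) = -2045 - 1155*F
-234460 - A(I, -1337) = -234460 - (-2045 - 1155*(-159)) = -234460 - (-2045 + 183645) = -234460 - 1*181600 = -234460 - 181600 = -416060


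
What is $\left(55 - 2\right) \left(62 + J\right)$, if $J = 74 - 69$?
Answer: $3551$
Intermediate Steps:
$J = 5$
$\left(55 - 2\right) \left(62 + J\right) = \left(55 - 2\right) \left(62 + 5\right) = 53 \cdot 67 = 3551$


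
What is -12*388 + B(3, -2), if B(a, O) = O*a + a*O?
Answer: -4668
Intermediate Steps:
B(a, O) = 2*O*a (B(a, O) = O*a + O*a = 2*O*a)
-12*388 + B(3, -2) = -12*388 + 2*(-2)*3 = -4656 - 12 = -4668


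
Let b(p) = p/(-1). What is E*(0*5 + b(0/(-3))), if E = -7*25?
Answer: 0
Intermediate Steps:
E = -175
b(p) = -p (b(p) = p*(-1) = -p)
E*(0*5 + b(0/(-3))) = -175*(0*5 - 0/(-3)) = -175*(0 - 0*(-1)/3) = -175*(0 - 1*0) = -175*(0 + 0) = -175*0 = 0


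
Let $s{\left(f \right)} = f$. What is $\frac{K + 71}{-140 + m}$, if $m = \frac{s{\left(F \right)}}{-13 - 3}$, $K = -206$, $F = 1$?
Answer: $\frac{80}{83} \approx 0.96386$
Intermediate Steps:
$m = - \frac{1}{16}$ ($m = 1 \frac{1}{-13 - 3} = 1 \frac{1}{-16} = 1 \left(- \frac{1}{16}\right) = - \frac{1}{16} \approx -0.0625$)
$\frac{K + 71}{-140 + m} = \frac{-206 + 71}{-140 - \frac{1}{16}} = - \frac{135}{- \frac{2241}{16}} = \left(-135\right) \left(- \frac{16}{2241}\right) = \frac{80}{83}$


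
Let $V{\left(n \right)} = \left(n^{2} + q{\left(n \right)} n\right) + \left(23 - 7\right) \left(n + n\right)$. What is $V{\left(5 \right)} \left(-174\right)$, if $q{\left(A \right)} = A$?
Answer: $-36540$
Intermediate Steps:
$V{\left(n \right)} = 2 n^{2} + 32 n$ ($V{\left(n \right)} = \left(n^{2} + n n\right) + \left(23 - 7\right) \left(n + n\right) = \left(n^{2} + n^{2}\right) + 16 \cdot 2 n = 2 n^{2} + 32 n$)
$V{\left(5 \right)} \left(-174\right) = 2 \cdot 5 \left(16 + 5\right) \left(-174\right) = 2 \cdot 5 \cdot 21 \left(-174\right) = 210 \left(-174\right) = -36540$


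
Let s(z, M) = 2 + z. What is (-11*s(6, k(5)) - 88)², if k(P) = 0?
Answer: 30976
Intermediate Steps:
(-11*s(6, k(5)) - 88)² = (-11*(2 + 6) - 88)² = (-11*8 - 88)² = (-88 - 88)² = (-176)² = 30976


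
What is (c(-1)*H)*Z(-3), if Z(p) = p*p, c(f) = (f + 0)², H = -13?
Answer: -117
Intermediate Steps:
c(f) = f²
Z(p) = p²
(c(-1)*H)*Z(-3) = ((-1)²*(-13))*(-3)² = (1*(-13))*9 = -13*9 = -117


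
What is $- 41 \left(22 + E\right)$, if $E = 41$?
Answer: $-2583$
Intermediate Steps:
$- 41 \left(22 + E\right) = - 41 \left(22 + 41\right) = \left(-41\right) 63 = -2583$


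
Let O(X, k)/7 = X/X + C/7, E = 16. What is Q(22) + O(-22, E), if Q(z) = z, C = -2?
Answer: 27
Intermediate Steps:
O(X, k) = 5 (O(X, k) = 7*(X/X - 2/7) = 7*(1 - 2*⅐) = 7*(1 - 2/7) = 7*(5/7) = 5)
Q(22) + O(-22, E) = 22 + 5 = 27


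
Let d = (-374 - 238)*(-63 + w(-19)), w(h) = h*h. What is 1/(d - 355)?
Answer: -1/182731 ≈ -5.4725e-6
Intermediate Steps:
w(h) = h²
d = -182376 (d = (-374 - 238)*(-63 + (-19)²) = -612*(-63 + 361) = -612*298 = -182376)
1/(d - 355) = 1/(-182376 - 355) = 1/(-182731) = -1/182731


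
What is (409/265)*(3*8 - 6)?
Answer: 7362/265 ≈ 27.781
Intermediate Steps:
(409/265)*(3*8 - 6) = (409*(1/265))*(24 - 6) = (409/265)*18 = 7362/265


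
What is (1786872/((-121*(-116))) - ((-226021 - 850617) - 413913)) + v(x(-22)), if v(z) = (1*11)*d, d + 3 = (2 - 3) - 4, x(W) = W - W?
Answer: 5230481385/3509 ≈ 1.4906e+6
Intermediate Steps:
x(W) = 0
d = -8 (d = -3 + ((2 - 3) - 4) = -3 + (-1 - 4) = -3 - 5 = -8)
v(z) = -88 (v(z) = (1*11)*(-8) = 11*(-8) = -88)
(1786872/((-121*(-116))) - ((-226021 - 850617) - 413913)) + v(x(-22)) = (1786872/((-121*(-116))) - ((-226021 - 850617) - 413913)) - 88 = (1786872/14036 - (-1076638 - 413913)) - 88 = (1786872*(1/14036) - 1*(-1490551)) - 88 = (446718/3509 + 1490551) - 88 = 5230790177/3509 - 88 = 5230481385/3509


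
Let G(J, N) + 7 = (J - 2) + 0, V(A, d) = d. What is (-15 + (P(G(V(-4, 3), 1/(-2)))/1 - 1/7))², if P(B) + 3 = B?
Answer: 28561/49 ≈ 582.88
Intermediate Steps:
G(J, N) = -9 + J (G(J, N) = -7 + ((J - 2) + 0) = -7 + ((-2 + J) + 0) = -7 + (-2 + J) = -9 + J)
P(B) = -3 + B
(-15 + (P(G(V(-4, 3), 1/(-2)))/1 - 1/7))² = (-15 + ((-3 + (-9 + 3))/1 - 1/7))² = (-15 + ((-3 - 6)*1 - 1*⅐))² = (-15 + (-9*1 - ⅐))² = (-15 + (-9 - ⅐))² = (-15 - 64/7)² = (-169/7)² = 28561/49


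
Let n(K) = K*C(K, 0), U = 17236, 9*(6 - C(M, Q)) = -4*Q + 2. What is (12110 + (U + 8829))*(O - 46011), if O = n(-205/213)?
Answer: -1122519930575/639 ≈ -1.7567e+9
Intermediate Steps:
C(M, Q) = 52/9 + 4*Q/9 (C(M, Q) = 6 - (-4*Q + 2)/9 = 6 - (2 - 4*Q)/9 = 6 + (-2/9 + 4*Q/9) = 52/9 + 4*Q/9)
n(K) = 52*K/9 (n(K) = K*(52/9 + (4/9)*0) = K*(52/9 + 0) = K*(52/9) = 52*K/9)
O = -10660/1917 (O = 52*(-205/213)/9 = 52*(-205*1/213)/9 = (52/9)*(-205/213) = -10660/1917 ≈ -5.5608)
(12110 + (U + 8829))*(O - 46011) = (12110 + (17236 + 8829))*(-10660/1917 - 46011) = (12110 + 26065)*(-88213747/1917) = 38175*(-88213747/1917) = -1122519930575/639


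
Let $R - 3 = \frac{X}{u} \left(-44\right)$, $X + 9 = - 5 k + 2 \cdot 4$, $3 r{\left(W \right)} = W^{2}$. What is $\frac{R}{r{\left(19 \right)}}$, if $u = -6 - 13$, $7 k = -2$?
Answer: $\frac{1593}{48013} \approx 0.033179$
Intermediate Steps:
$k = - \frac{2}{7}$ ($k = \frac{1}{7} \left(-2\right) = - \frac{2}{7} \approx -0.28571$)
$r{\left(W \right)} = \frac{W^{2}}{3}$
$u = -19$ ($u = -6 - 13 = -19$)
$X = \frac{3}{7}$ ($X = -9 + \left(\left(-5\right) \left(- \frac{2}{7}\right) + 2 \cdot 4\right) = -9 + \left(\frac{10}{7} + 8\right) = -9 + \frac{66}{7} = \frac{3}{7} \approx 0.42857$)
$R = \frac{531}{133}$ ($R = 3 + \frac{3}{7 \left(-19\right)} \left(-44\right) = 3 + \frac{3}{7} \left(- \frac{1}{19}\right) \left(-44\right) = 3 - - \frac{132}{133} = 3 + \frac{132}{133} = \frac{531}{133} \approx 3.9925$)
$\frac{R}{r{\left(19 \right)}} = \frac{531}{133 \frac{19^{2}}{3}} = \frac{531}{133 \cdot \frac{1}{3} \cdot 361} = \frac{531}{133 \cdot \frac{361}{3}} = \frac{531}{133} \cdot \frac{3}{361} = \frac{1593}{48013}$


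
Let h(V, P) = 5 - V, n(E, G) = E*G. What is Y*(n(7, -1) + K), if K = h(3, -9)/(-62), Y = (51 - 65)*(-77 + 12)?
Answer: -198380/31 ≈ -6399.4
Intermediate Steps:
Y = 910 (Y = -14*(-65) = 910)
K = -1/31 (K = (5 - 1*3)/(-62) = (5 - 3)*(-1/62) = 2*(-1/62) = -1/31 ≈ -0.032258)
Y*(n(7, -1) + K) = 910*(7*(-1) - 1/31) = 910*(-7 - 1/31) = 910*(-218/31) = -198380/31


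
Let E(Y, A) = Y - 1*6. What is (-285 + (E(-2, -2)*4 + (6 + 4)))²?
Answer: 94249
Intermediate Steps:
E(Y, A) = -6 + Y (E(Y, A) = Y - 6 = -6 + Y)
(-285 + (E(-2, -2)*4 + (6 + 4)))² = (-285 + ((-6 - 2)*4 + (6 + 4)))² = (-285 + (-8*4 + 10))² = (-285 + (-32 + 10))² = (-285 - 22)² = (-307)² = 94249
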